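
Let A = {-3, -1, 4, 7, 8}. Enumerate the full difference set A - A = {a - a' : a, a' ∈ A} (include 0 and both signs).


A - A = {a - a' : a, a' ∈ A}.
Compute a - a' for each ordered pair (a, a'):
a = -3: -3--3=0, -3--1=-2, -3-4=-7, -3-7=-10, -3-8=-11
a = -1: -1--3=2, -1--1=0, -1-4=-5, -1-7=-8, -1-8=-9
a = 4: 4--3=7, 4--1=5, 4-4=0, 4-7=-3, 4-8=-4
a = 7: 7--3=10, 7--1=8, 7-4=3, 7-7=0, 7-8=-1
a = 8: 8--3=11, 8--1=9, 8-4=4, 8-7=1, 8-8=0
Collecting distinct values (and noting 0 appears from a-a):
A - A = {-11, -10, -9, -8, -7, -5, -4, -3, -2, -1, 0, 1, 2, 3, 4, 5, 7, 8, 9, 10, 11}
|A - A| = 21

A - A = {-11, -10, -9, -8, -7, -5, -4, -3, -2, -1, 0, 1, 2, 3, 4, 5, 7, 8, 9, 10, 11}


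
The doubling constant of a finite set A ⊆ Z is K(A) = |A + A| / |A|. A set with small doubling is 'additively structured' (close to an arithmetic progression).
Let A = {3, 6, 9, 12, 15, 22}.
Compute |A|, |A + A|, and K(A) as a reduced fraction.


|A| = 6.
Compute A + A by enumerating all 36 pairs.
A + A = {6, 9, 12, 15, 18, 21, 24, 25, 27, 28, 30, 31, 34, 37, 44}, so |A + A| = 15.
K = |A + A| / |A| = 15/6 = 5/2 ≈ 2.5000.
Reference: AP of size 6 gives K = 11/6 ≈ 1.8333; a fully generic set of size 6 gives K ≈ 3.5000.

|A| = 6, |A + A| = 15, K = 15/6 = 5/2.


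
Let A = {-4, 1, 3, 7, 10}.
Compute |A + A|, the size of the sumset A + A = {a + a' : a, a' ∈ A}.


A + A = {a + a' : a, a' ∈ A}; |A| = 5.
General bounds: 2|A| - 1 ≤ |A + A| ≤ |A|(|A|+1)/2, i.e. 9 ≤ |A + A| ≤ 15.
Lower bound 2|A|-1 is attained iff A is an arithmetic progression.
Enumerate sums a + a' for a ≤ a' (symmetric, so this suffices):
a = -4: -4+-4=-8, -4+1=-3, -4+3=-1, -4+7=3, -4+10=6
a = 1: 1+1=2, 1+3=4, 1+7=8, 1+10=11
a = 3: 3+3=6, 3+7=10, 3+10=13
a = 7: 7+7=14, 7+10=17
a = 10: 10+10=20
Distinct sums: {-8, -3, -1, 2, 3, 4, 6, 8, 10, 11, 13, 14, 17, 20}
|A + A| = 14

|A + A| = 14


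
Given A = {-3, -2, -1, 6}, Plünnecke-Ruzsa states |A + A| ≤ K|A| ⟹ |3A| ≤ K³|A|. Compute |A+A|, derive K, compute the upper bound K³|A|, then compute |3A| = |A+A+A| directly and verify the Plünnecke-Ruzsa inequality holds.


|A| = 4.
Step 1: Compute A + A by enumerating all 16 pairs.
A + A = {-6, -5, -4, -3, -2, 3, 4, 5, 12}, so |A + A| = 9.
Step 2: Doubling constant K = |A + A|/|A| = 9/4 = 9/4 ≈ 2.2500.
Step 3: Plünnecke-Ruzsa gives |3A| ≤ K³·|A| = (2.2500)³ · 4 ≈ 45.5625.
Step 4: Compute 3A = A + A + A directly by enumerating all triples (a,b,c) ∈ A³; |3A| = 16.
Step 5: Check 16 ≤ 45.5625? Yes ✓.

K = 9/4, Plünnecke-Ruzsa bound K³|A| ≈ 45.5625, |3A| = 16, inequality holds.


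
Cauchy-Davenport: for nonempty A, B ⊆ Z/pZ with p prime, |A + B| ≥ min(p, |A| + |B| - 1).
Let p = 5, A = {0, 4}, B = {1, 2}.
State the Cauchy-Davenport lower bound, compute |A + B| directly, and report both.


Cauchy-Davenport: |A + B| ≥ min(p, |A| + |B| - 1) for A, B nonempty in Z/pZ.
|A| = 2, |B| = 2, p = 5.
CD lower bound = min(5, 2 + 2 - 1) = min(5, 3) = 3.
Compute A + B mod 5 directly:
a = 0: 0+1=1, 0+2=2
a = 4: 4+1=0, 4+2=1
A + B = {0, 1, 2}, so |A + B| = 3.
Verify: 3 ≥ 3? Yes ✓.

CD lower bound = 3, actual |A + B| = 3.


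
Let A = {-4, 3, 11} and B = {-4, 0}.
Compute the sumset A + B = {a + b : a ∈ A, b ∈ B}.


A + B = {a + b : a ∈ A, b ∈ B}.
Enumerate all |A|·|B| = 3·2 = 6 pairs (a, b) and collect distinct sums.
a = -4: -4+-4=-8, -4+0=-4
a = 3: 3+-4=-1, 3+0=3
a = 11: 11+-4=7, 11+0=11
Collecting distinct sums: A + B = {-8, -4, -1, 3, 7, 11}
|A + B| = 6

A + B = {-8, -4, -1, 3, 7, 11}


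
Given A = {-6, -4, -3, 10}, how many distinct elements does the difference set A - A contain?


A - A = {a - a' : a, a' ∈ A}; |A| = 4.
Bounds: 2|A|-1 ≤ |A - A| ≤ |A|² - |A| + 1, i.e. 7 ≤ |A - A| ≤ 13.
Note: 0 ∈ A - A always (from a - a). The set is symmetric: if d ∈ A - A then -d ∈ A - A.
Enumerate nonzero differences d = a - a' with a > a' (then include -d):
Positive differences: {1, 2, 3, 13, 14, 16}
Full difference set: {0} ∪ (positive diffs) ∪ (negative diffs).
|A - A| = 1 + 2·6 = 13 (matches direct enumeration: 13).

|A - A| = 13


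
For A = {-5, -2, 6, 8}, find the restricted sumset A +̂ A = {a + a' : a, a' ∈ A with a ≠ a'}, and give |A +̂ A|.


Restricted sumset: A +̂ A = {a + a' : a ∈ A, a' ∈ A, a ≠ a'}.
Equivalently, take A + A and drop any sum 2a that is achievable ONLY as a + a for a ∈ A (i.e. sums representable only with equal summands).
Enumerate pairs (a, a') with a < a' (symmetric, so each unordered pair gives one sum; this covers all a ≠ a'):
  -5 + -2 = -7
  -5 + 6 = 1
  -5 + 8 = 3
  -2 + 6 = 4
  -2 + 8 = 6
  6 + 8 = 14
Collected distinct sums: {-7, 1, 3, 4, 6, 14}
|A +̂ A| = 6
(Reference bound: |A +̂ A| ≥ 2|A| - 3 for |A| ≥ 2, with |A| = 4 giving ≥ 5.)

|A +̂ A| = 6


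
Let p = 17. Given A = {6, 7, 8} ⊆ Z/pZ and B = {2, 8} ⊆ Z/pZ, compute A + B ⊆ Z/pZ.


Work in Z/17Z: reduce every sum a + b modulo 17.
Enumerate all 6 pairs:
a = 6: 6+2=8, 6+8=14
a = 7: 7+2=9, 7+8=15
a = 8: 8+2=10, 8+8=16
Distinct residues collected: {8, 9, 10, 14, 15, 16}
|A + B| = 6 (out of 17 total residues).

A + B = {8, 9, 10, 14, 15, 16}


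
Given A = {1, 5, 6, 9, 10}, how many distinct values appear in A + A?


A + A = {a + a' : a, a' ∈ A}; |A| = 5.
General bounds: 2|A| - 1 ≤ |A + A| ≤ |A|(|A|+1)/2, i.e. 9 ≤ |A + A| ≤ 15.
Lower bound 2|A|-1 is attained iff A is an arithmetic progression.
Enumerate sums a + a' for a ≤ a' (symmetric, so this suffices):
a = 1: 1+1=2, 1+5=6, 1+6=7, 1+9=10, 1+10=11
a = 5: 5+5=10, 5+6=11, 5+9=14, 5+10=15
a = 6: 6+6=12, 6+9=15, 6+10=16
a = 9: 9+9=18, 9+10=19
a = 10: 10+10=20
Distinct sums: {2, 6, 7, 10, 11, 12, 14, 15, 16, 18, 19, 20}
|A + A| = 12

|A + A| = 12


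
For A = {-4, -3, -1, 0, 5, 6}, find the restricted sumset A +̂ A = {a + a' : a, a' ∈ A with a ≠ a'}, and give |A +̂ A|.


Restricted sumset: A +̂ A = {a + a' : a ∈ A, a' ∈ A, a ≠ a'}.
Equivalently, take A + A and drop any sum 2a that is achievable ONLY as a + a for a ∈ A (i.e. sums representable only with equal summands).
Enumerate pairs (a, a') with a < a' (symmetric, so each unordered pair gives one sum; this covers all a ≠ a'):
  -4 + -3 = -7
  -4 + -1 = -5
  -4 + 0 = -4
  -4 + 5 = 1
  -4 + 6 = 2
  -3 + -1 = -4
  -3 + 0 = -3
  -3 + 5 = 2
  -3 + 6 = 3
  -1 + 0 = -1
  -1 + 5 = 4
  -1 + 6 = 5
  0 + 5 = 5
  0 + 6 = 6
  5 + 6 = 11
Collected distinct sums: {-7, -5, -4, -3, -1, 1, 2, 3, 4, 5, 6, 11}
|A +̂ A| = 12
(Reference bound: |A +̂ A| ≥ 2|A| - 3 for |A| ≥ 2, with |A| = 6 giving ≥ 9.)

|A +̂ A| = 12


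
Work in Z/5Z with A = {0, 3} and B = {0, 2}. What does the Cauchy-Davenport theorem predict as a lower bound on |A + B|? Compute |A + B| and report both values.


Cauchy-Davenport: |A + B| ≥ min(p, |A| + |B| - 1) for A, B nonempty in Z/pZ.
|A| = 2, |B| = 2, p = 5.
CD lower bound = min(5, 2 + 2 - 1) = min(5, 3) = 3.
Compute A + B mod 5 directly:
a = 0: 0+0=0, 0+2=2
a = 3: 3+0=3, 3+2=0
A + B = {0, 2, 3}, so |A + B| = 3.
Verify: 3 ≥ 3? Yes ✓.

CD lower bound = 3, actual |A + B| = 3.


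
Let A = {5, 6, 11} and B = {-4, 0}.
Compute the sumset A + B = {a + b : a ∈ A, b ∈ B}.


A + B = {a + b : a ∈ A, b ∈ B}.
Enumerate all |A|·|B| = 3·2 = 6 pairs (a, b) and collect distinct sums.
a = 5: 5+-4=1, 5+0=5
a = 6: 6+-4=2, 6+0=6
a = 11: 11+-4=7, 11+0=11
Collecting distinct sums: A + B = {1, 2, 5, 6, 7, 11}
|A + B| = 6

A + B = {1, 2, 5, 6, 7, 11}


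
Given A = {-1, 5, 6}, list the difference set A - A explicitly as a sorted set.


A - A = {a - a' : a, a' ∈ A}.
Compute a - a' for each ordered pair (a, a'):
a = -1: -1--1=0, -1-5=-6, -1-6=-7
a = 5: 5--1=6, 5-5=0, 5-6=-1
a = 6: 6--1=7, 6-5=1, 6-6=0
Collecting distinct values (and noting 0 appears from a-a):
A - A = {-7, -6, -1, 0, 1, 6, 7}
|A - A| = 7

A - A = {-7, -6, -1, 0, 1, 6, 7}


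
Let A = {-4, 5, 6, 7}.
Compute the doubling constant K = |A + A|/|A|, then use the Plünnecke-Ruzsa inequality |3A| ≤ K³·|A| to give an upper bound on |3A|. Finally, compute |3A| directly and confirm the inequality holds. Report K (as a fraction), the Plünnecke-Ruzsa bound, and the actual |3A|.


|A| = 4.
Step 1: Compute A + A by enumerating all 16 pairs.
A + A = {-8, 1, 2, 3, 10, 11, 12, 13, 14}, so |A + A| = 9.
Step 2: Doubling constant K = |A + A|/|A| = 9/4 = 9/4 ≈ 2.2500.
Step 3: Plünnecke-Ruzsa gives |3A| ≤ K³·|A| = (2.2500)³ · 4 ≈ 45.5625.
Step 4: Compute 3A = A + A + A directly by enumerating all triples (a,b,c) ∈ A³; |3A| = 16.
Step 5: Check 16 ≤ 45.5625? Yes ✓.

K = 9/4, Plünnecke-Ruzsa bound K³|A| ≈ 45.5625, |3A| = 16, inequality holds.


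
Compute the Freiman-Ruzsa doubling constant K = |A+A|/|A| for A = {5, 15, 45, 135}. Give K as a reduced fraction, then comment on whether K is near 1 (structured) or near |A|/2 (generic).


|A| = 4.
Compute A + A by enumerating all 16 pairs.
A + A = {10, 20, 30, 50, 60, 90, 140, 150, 180, 270}, so |A + A| = 10.
K = |A + A| / |A| = 10/4 = 5/2 ≈ 2.5000.
Reference: AP of size 4 gives K = 7/4 ≈ 1.7500; a fully generic set of size 4 gives K ≈ 2.5000.

|A| = 4, |A + A| = 10, K = 10/4 = 5/2.


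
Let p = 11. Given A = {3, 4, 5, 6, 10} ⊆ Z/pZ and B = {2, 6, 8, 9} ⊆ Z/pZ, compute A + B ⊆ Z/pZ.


Work in Z/11Z: reduce every sum a + b modulo 11.
Enumerate all 20 pairs:
a = 3: 3+2=5, 3+6=9, 3+8=0, 3+9=1
a = 4: 4+2=6, 4+6=10, 4+8=1, 4+9=2
a = 5: 5+2=7, 5+6=0, 5+8=2, 5+9=3
a = 6: 6+2=8, 6+6=1, 6+8=3, 6+9=4
a = 10: 10+2=1, 10+6=5, 10+8=7, 10+9=8
Distinct residues collected: {0, 1, 2, 3, 4, 5, 6, 7, 8, 9, 10}
|A + B| = 11 (out of 11 total residues).

A + B = {0, 1, 2, 3, 4, 5, 6, 7, 8, 9, 10}


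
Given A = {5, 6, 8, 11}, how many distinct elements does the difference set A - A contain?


A - A = {a - a' : a, a' ∈ A}; |A| = 4.
Bounds: 2|A|-1 ≤ |A - A| ≤ |A|² - |A| + 1, i.e. 7 ≤ |A - A| ≤ 13.
Note: 0 ∈ A - A always (from a - a). The set is symmetric: if d ∈ A - A then -d ∈ A - A.
Enumerate nonzero differences d = a - a' with a > a' (then include -d):
Positive differences: {1, 2, 3, 5, 6}
Full difference set: {0} ∪ (positive diffs) ∪ (negative diffs).
|A - A| = 1 + 2·5 = 11 (matches direct enumeration: 11).

|A - A| = 11


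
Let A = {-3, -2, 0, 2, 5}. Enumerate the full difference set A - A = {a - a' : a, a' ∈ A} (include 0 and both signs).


A - A = {a - a' : a, a' ∈ A}.
Compute a - a' for each ordered pair (a, a'):
a = -3: -3--3=0, -3--2=-1, -3-0=-3, -3-2=-5, -3-5=-8
a = -2: -2--3=1, -2--2=0, -2-0=-2, -2-2=-4, -2-5=-7
a = 0: 0--3=3, 0--2=2, 0-0=0, 0-2=-2, 0-5=-5
a = 2: 2--3=5, 2--2=4, 2-0=2, 2-2=0, 2-5=-3
a = 5: 5--3=8, 5--2=7, 5-0=5, 5-2=3, 5-5=0
Collecting distinct values (and noting 0 appears from a-a):
A - A = {-8, -7, -5, -4, -3, -2, -1, 0, 1, 2, 3, 4, 5, 7, 8}
|A - A| = 15

A - A = {-8, -7, -5, -4, -3, -2, -1, 0, 1, 2, 3, 4, 5, 7, 8}


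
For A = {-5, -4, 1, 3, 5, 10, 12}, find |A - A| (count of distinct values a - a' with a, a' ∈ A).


A - A = {a - a' : a, a' ∈ A}; |A| = 7.
Bounds: 2|A|-1 ≤ |A - A| ≤ |A|² - |A| + 1, i.e. 13 ≤ |A - A| ≤ 43.
Note: 0 ∈ A - A always (from a - a). The set is symmetric: if d ∈ A - A then -d ∈ A - A.
Enumerate nonzero differences d = a - a' with a > a' (then include -d):
Positive differences: {1, 2, 4, 5, 6, 7, 8, 9, 10, 11, 14, 15, 16, 17}
Full difference set: {0} ∪ (positive diffs) ∪ (negative diffs).
|A - A| = 1 + 2·14 = 29 (matches direct enumeration: 29).

|A - A| = 29


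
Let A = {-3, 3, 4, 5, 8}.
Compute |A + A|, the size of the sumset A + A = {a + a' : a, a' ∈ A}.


A + A = {a + a' : a, a' ∈ A}; |A| = 5.
General bounds: 2|A| - 1 ≤ |A + A| ≤ |A|(|A|+1)/2, i.e. 9 ≤ |A + A| ≤ 15.
Lower bound 2|A|-1 is attained iff A is an arithmetic progression.
Enumerate sums a + a' for a ≤ a' (symmetric, so this suffices):
a = -3: -3+-3=-6, -3+3=0, -3+4=1, -3+5=2, -3+8=5
a = 3: 3+3=6, 3+4=7, 3+5=8, 3+8=11
a = 4: 4+4=8, 4+5=9, 4+8=12
a = 5: 5+5=10, 5+8=13
a = 8: 8+8=16
Distinct sums: {-6, 0, 1, 2, 5, 6, 7, 8, 9, 10, 11, 12, 13, 16}
|A + A| = 14

|A + A| = 14


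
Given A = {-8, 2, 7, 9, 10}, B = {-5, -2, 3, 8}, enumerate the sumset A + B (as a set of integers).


A + B = {a + b : a ∈ A, b ∈ B}.
Enumerate all |A|·|B| = 5·4 = 20 pairs (a, b) and collect distinct sums.
a = -8: -8+-5=-13, -8+-2=-10, -8+3=-5, -8+8=0
a = 2: 2+-5=-3, 2+-2=0, 2+3=5, 2+8=10
a = 7: 7+-5=2, 7+-2=5, 7+3=10, 7+8=15
a = 9: 9+-5=4, 9+-2=7, 9+3=12, 9+8=17
a = 10: 10+-5=5, 10+-2=8, 10+3=13, 10+8=18
Collecting distinct sums: A + B = {-13, -10, -5, -3, 0, 2, 4, 5, 7, 8, 10, 12, 13, 15, 17, 18}
|A + B| = 16

A + B = {-13, -10, -5, -3, 0, 2, 4, 5, 7, 8, 10, 12, 13, 15, 17, 18}


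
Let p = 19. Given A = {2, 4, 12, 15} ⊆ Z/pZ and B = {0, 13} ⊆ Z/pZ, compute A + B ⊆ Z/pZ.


Work in Z/19Z: reduce every sum a + b modulo 19.
Enumerate all 8 pairs:
a = 2: 2+0=2, 2+13=15
a = 4: 4+0=4, 4+13=17
a = 12: 12+0=12, 12+13=6
a = 15: 15+0=15, 15+13=9
Distinct residues collected: {2, 4, 6, 9, 12, 15, 17}
|A + B| = 7 (out of 19 total residues).

A + B = {2, 4, 6, 9, 12, 15, 17}


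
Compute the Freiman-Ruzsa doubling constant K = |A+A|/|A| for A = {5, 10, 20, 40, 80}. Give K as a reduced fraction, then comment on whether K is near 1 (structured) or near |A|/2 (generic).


|A| = 5.
Compute A + A by enumerating all 25 pairs.
A + A = {10, 15, 20, 25, 30, 40, 45, 50, 60, 80, 85, 90, 100, 120, 160}, so |A + A| = 15.
K = |A + A| / |A| = 15/5 = 3/1 ≈ 3.0000.
Reference: AP of size 5 gives K = 9/5 ≈ 1.8000; a fully generic set of size 5 gives K ≈ 3.0000.

|A| = 5, |A + A| = 15, K = 15/5 = 3/1.


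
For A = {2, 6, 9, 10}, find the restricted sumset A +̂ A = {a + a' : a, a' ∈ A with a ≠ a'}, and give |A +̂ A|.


Restricted sumset: A +̂ A = {a + a' : a ∈ A, a' ∈ A, a ≠ a'}.
Equivalently, take A + A and drop any sum 2a that is achievable ONLY as a + a for a ∈ A (i.e. sums representable only with equal summands).
Enumerate pairs (a, a') with a < a' (symmetric, so each unordered pair gives one sum; this covers all a ≠ a'):
  2 + 6 = 8
  2 + 9 = 11
  2 + 10 = 12
  6 + 9 = 15
  6 + 10 = 16
  9 + 10 = 19
Collected distinct sums: {8, 11, 12, 15, 16, 19}
|A +̂ A| = 6
(Reference bound: |A +̂ A| ≥ 2|A| - 3 for |A| ≥ 2, with |A| = 4 giving ≥ 5.)

|A +̂ A| = 6


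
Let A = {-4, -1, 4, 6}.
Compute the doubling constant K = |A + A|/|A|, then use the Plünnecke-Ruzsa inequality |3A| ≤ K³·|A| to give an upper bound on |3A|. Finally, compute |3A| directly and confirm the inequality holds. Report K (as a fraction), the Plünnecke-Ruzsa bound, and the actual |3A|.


|A| = 4.
Step 1: Compute A + A by enumerating all 16 pairs.
A + A = {-8, -5, -2, 0, 2, 3, 5, 8, 10, 12}, so |A + A| = 10.
Step 2: Doubling constant K = |A + A|/|A| = 10/4 = 10/4 ≈ 2.5000.
Step 3: Plünnecke-Ruzsa gives |3A| ≤ K³·|A| = (2.5000)³ · 4 ≈ 62.5000.
Step 4: Compute 3A = A + A + A directly by enumerating all triples (a,b,c) ∈ A³; |3A| = 19.
Step 5: Check 19 ≤ 62.5000? Yes ✓.

K = 10/4, Plünnecke-Ruzsa bound K³|A| ≈ 62.5000, |3A| = 19, inequality holds.


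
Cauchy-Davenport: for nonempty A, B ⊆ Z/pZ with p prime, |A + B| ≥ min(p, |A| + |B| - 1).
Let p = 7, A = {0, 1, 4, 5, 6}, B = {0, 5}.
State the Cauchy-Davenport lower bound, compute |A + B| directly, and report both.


Cauchy-Davenport: |A + B| ≥ min(p, |A| + |B| - 1) for A, B nonempty in Z/pZ.
|A| = 5, |B| = 2, p = 7.
CD lower bound = min(7, 5 + 2 - 1) = min(7, 6) = 6.
Compute A + B mod 7 directly:
a = 0: 0+0=0, 0+5=5
a = 1: 1+0=1, 1+5=6
a = 4: 4+0=4, 4+5=2
a = 5: 5+0=5, 5+5=3
a = 6: 6+0=6, 6+5=4
A + B = {0, 1, 2, 3, 4, 5, 6}, so |A + B| = 7.
Verify: 7 ≥ 6? Yes ✓.

CD lower bound = 6, actual |A + B| = 7.


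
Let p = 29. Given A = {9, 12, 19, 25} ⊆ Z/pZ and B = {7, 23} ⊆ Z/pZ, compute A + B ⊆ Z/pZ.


Work in Z/29Z: reduce every sum a + b modulo 29.
Enumerate all 8 pairs:
a = 9: 9+7=16, 9+23=3
a = 12: 12+7=19, 12+23=6
a = 19: 19+7=26, 19+23=13
a = 25: 25+7=3, 25+23=19
Distinct residues collected: {3, 6, 13, 16, 19, 26}
|A + B| = 6 (out of 29 total residues).

A + B = {3, 6, 13, 16, 19, 26}


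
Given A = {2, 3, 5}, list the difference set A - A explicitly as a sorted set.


A - A = {a - a' : a, a' ∈ A}.
Compute a - a' for each ordered pair (a, a'):
a = 2: 2-2=0, 2-3=-1, 2-5=-3
a = 3: 3-2=1, 3-3=0, 3-5=-2
a = 5: 5-2=3, 5-3=2, 5-5=0
Collecting distinct values (and noting 0 appears from a-a):
A - A = {-3, -2, -1, 0, 1, 2, 3}
|A - A| = 7

A - A = {-3, -2, -1, 0, 1, 2, 3}


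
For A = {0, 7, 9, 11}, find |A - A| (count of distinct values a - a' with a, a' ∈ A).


A - A = {a - a' : a, a' ∈ A}; |A| = 4.
Bounds: 2|A|-1 ≤ |A - A| ≤ |A|² - |A| + 1, i.e. 7 ≤ |A - A| ≤ 13.
Note: 0 ∈ A - A always (from a - a). The set is symmetric: if d ∈ A - A then -d ∈ A - A.
Enumerate nonzero differences d = a - a' with a > a' (then include -d):
Positive differences: {2, 4, 7, 9, 11}
Full difference set: {0} ∪ (positive diffs) ∪ (negative diffs).
|A - A| = 1 + 2·5 = 11 (matches direct enumeration: 11).

|A - A| = 11


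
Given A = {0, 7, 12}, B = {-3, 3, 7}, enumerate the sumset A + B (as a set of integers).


A + B = {a + b : a ∈ A, b ∈ B}.
Enumerate all |A|·|B| = 3·3 = 9 pairs (a, b) and collect distinct sums.
a = 0: 0+-3=-3, 0+3=3, 0+7=7
a = 7: 7+-3=4, 7+3=10, 7+7=14
a = 12: 12+-3=9, 12+3=15, 12+7=19
Collecting distinct sums: A + B = {-3, 3, 4, 7, 9, 10, 14, 15, 19}
|A + B| = 9

A + B = {-3, 3, 4, 7, 9, 10, 14, 15, 19}


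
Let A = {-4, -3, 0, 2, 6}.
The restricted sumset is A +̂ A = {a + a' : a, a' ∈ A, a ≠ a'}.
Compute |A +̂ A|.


Restricted sumset: A +̂ A = {a + a' : a ∈ A, a' ∈ A, a ≠ a'}.
Equivalently, take A + A and drop any sum 2a that is achievable ONLY as a + a for a ∈ A (i.e. sums representable only with equal summands).
Enumerate pairs (a, a') with a < a' (symmetric, so each unordered pair gives one sum; this covers all a ≠ a'):
  -4 + -3 = -7
  -4 + 0 = -4
  -4 + 2 = -2
  -4 + 6 = 2
  -3 + 0 = -3
  -3 + 2 = -1
  -3 + 6 = 3
  0 + 2 = 2
  0 + 6 = 6
  2 + 6 = 8
Collected distinct sums: {-7, -4, -3, -2, -1, 2, 3, 6, 8}
|A +̂ A| = 9
(Reference bound: |A +̂ A| ≥ 2|A| - 3 for |A| ≥ 2, with |A| = 5 giving ≥ 7.)

|A +̂ A| = 9


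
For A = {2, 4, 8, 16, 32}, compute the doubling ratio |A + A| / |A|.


|A| = 5.
Compute A + A by enumerating all 25 pairs.
A + A = {4, 6, 8, 10, 12, 16, 18, 20, 24, 32, 34, 36, 40, 48, 64}, so |A + A| = 15.
K = |A + A| / |A| = 15/5 = 3/1 ≈ 3.0000.
Reference: AP of size 5 gives K = 9/5 ≈ 1.8000; a fully generic set of size 5 gives K ≈ 3.0000.

|A| = 5, |A + A| = 15, K = 15/5 = 3/1.


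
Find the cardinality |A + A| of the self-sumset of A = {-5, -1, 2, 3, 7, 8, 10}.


A + A = {a + a' : a, a' ∈ A}; |A| = 7.
General bounds: 2|A| - 1 ≤ |A + A| ≤ |A|(|A|+1)/2, i.e. 13 ≤ |A + A| ≤ 28.
Lower bound 2|A|-1 is attained iff A is an arithmetic progression.
Enumerate sums a + a' for a ≤ a' (symmetric, so this suffices):
a = -5: -5+-5=-10, -5+-1=-6, -5+2=-3, -5+3=-2, -5+7=2, -5+8=3, -5+10=5
a = -1: -1+-1=-2, -1+2=1, -1+3=2, -1+7=6, -1+8=7, -1+10=9
a = 2: 2+2=4, 2+3=5, 2+7=9, 2+8=10, 2+10=12
a = 3: 3+3=6, 3+7=10, 3+8=11, 3+10=13
a = 7: 7+7=14, 7+8=15, 7+10=17
a = 8: 8+8=16, 8+10=18
a = 10: 10+10=20
Distinct sums: {-10, -6, -3, -2, 1, 2, 3, 4, 5, 6, 7, 9, 10, 11, 12, 13, 14, 15, 16, 17, 18, 20}
|A + A| = 22

|A + A| = 22


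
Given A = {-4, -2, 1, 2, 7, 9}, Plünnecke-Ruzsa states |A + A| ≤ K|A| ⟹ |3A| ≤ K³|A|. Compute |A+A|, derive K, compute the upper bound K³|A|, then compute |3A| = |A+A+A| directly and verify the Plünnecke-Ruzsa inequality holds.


|A| = 6.
Step 1: Compute A + A by enumerating all 36 pairs.
A + A = {-8, -6, -4, -3, -2, -1, 0, 2, 3, 4, 5, 7, 8, 9, 10, 11, 14, 16, 18}, so |A + A| = 19.
Step 2: Doubling constant K = |A + A|/|A| = 19/6 = 19/6 ≈ 3.1667.
Step 3: Plünnecke-Ruzsa gives |3A| ≤ K³·|A| = (3.1667)³ · 6 ≈ 190.5278.
Step 4: Compute 3A = A + A + A directly by enumerating all triples (a,b,c) ∈ A³; |3A| = 35.
Step 5: Check 35 ≤ 190.5278? Yes ✓.

K = 19/6, Plünnecke-Ruzsa bound K³|A| ≈ 190.5278, |3A| = 35, inequality holds.


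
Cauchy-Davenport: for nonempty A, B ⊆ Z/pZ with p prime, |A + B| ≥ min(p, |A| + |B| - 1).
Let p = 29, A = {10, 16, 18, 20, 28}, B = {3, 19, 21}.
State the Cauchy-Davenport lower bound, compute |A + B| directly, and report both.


Cauchy-Davenport: |A + B| ≥ min(p, |A| + |B| - 1) for A, B nonempty in Z/pZ.
|A| = 5, |B| = 3, p = 29.
CD lower bound = min(29, 5 + 3 - 1) = min(29, 7) = 7.
Compute A + B mod 29 directly:
a = 10: 10+3=13, 10+19=0, 10+21=2
a = 16: 16+3=19, 16+19=6, 16+21=8
a = 18: 18+3=21, 18+19=8, 18+21=10
a = 20: 20+3=23, 20+19=10, 20+21=12
a = 28: 28+3=2, 28+19=18, 28+21=20
A + B = {0, 2, 6, 8, 10, 12, 13, 18, 19, 20, 21, 23}, so |A + B| = 12.
Verify: 12 ≥ 7? Yes ✓.

CD lower bound = 7, actual |A + B| = 12.


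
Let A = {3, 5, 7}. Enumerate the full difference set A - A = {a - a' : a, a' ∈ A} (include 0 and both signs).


A - A = {a - a' : a, a' ∈ A}.
Compute a - a' for each ordered pair (a, a'):
a = 3: 3-3=0, 3-5=-2, 3-7=-4
a = 5: 5-3=2, 5-5=0, 5-7=-2
a = 7: 7-3=4, 7-5=2, 7-7=0
Collecting distinct values (and noting 0 appears from a-a):
A - A = {-4, -2, 0, 2, 4}
|A - A| = 5

A - A = {-4, -2, 0, 2, 4}


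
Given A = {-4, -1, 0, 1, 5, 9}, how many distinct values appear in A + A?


A + A = {a + a' : a, a' ∈ A}; |A| = 6.
General bounds: 2|A| - 1 ≤ |A + A| ≤ |A|(|A|+1)/2, i.e. 11 ≤ |A + A| ≤ 21.
Lower bound 2|A|-1 is attained iff A is an arithmetic progression.
Enumerate sums a + a' for a ≤ a' (symmetric, so this suffices):
a = -4: -4+-4=-8, -4+-1=-5, -4+0=-4, -4+1=-3, -4+5=1, -4+9=5
a = -1: -1+-1=-2, -1+0=-1, -1+1=0, -1+5=4, -1+9=8
a = 0: 0+0=0, 0+1=1, 0+5=5, 0+9=9
a = 1: 1+1=2, 1+5=6, 1+9=10
a = 5: 5+5=10, 5+9=14
a = 9: 9+9=18
Distinct sums: {-8, -5, -4, -3, -2, -1, 0, 1, 2, 4, 5, 6, 8, 9, 10, 14, 18}
|A + A| = 17

|A + A| = 17


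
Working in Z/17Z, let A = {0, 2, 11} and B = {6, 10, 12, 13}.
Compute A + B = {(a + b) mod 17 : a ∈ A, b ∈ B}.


Work in Z/17Z: reduce every sum a + b modulo 17.
Enumerate all 12 pairs:
a = 0: 0+6=6, 0+10=10, 0+12=12, 0+13=13
a = 2: 2+6=8, 2+10=12, 2+12=14, 2+13=15
a = 11: 11+6=0, 11+10=4, 11+12=6, 11+13=7
Distinct residues collected: {0, 4, 6, 7, 8, 10, 12, 13, 14, 15}
|A + B| = 10 (out of 17 total residues).

A + B = {0, 4, 6, 7, 8, 10, 12, 13, 14, 15}


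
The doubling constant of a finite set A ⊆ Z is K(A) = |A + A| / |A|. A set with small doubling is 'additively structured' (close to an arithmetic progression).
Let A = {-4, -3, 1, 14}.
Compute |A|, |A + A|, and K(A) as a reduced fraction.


|A| = 4.
Compute A + A by enumerating all 16 pairs.
A + A = {-8, -7, -6, -3, -2, 2, 10, 11, 15, 28}, so |A + A| = 10.
K = |A + A| / |A| = 10/4 = 5/2 ≈ 2.5000.
Reference: AP of size 4 gives K = 7/4 ≈ 1.7500; a fully generic set of size 4 gives K ≈ 2.5000.

|A| = 4, |A + A| = 10, K = 10/4 = 5/2.


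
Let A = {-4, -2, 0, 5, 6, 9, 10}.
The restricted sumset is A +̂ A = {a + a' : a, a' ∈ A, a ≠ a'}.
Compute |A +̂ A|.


Restricted sumset: A +̂ A = {a + a' : a ∈ A, a' ∈ A, a ≠ a'}.
Equivalently, take A + A and drop any sum 2a that is achievable ONLY as a + a for a ∈ A (i.e. sums representable only with equal summands).
Enumerate pairs (a, a') with a < a' (symmetric, so each unordered pair gives one sum; this covers all a ≠ a'):
  -4 + -2 = -6
  -4 + 0 = -4
  -4 + 5 = 1
  -4 + 6 = 2
  -4 + 9 = 5
  -4 + 10 = 6
  -2 + 0 = -2
  -2 + 5 = 3
  -2 + 6 = 4
  -2 + 9 = 7
  -2 + 10 = 8
  0 + 5 = 5
  0 + 6 = 6
  0 + 9 = 9
  0 + 10 = 10
  5 + 6 = 11
  5 + 9 = 14
  5 + 10 = 15
  6 + 9 = 15
  6 + 10 = 16
  9 + 10 = 19
Collected distinct sums: {-6, -4, -2, 1, 2, 3, 4, 5, 6, 7, 8, 9, 10, 11, 14, 15, 16, 19}
|A +̂ A| = 18
(Reference bound: |A +̂ A| ≥ 2|A| - 3 for |A| ≥ 2, with |A| = 7 giving ≥ 11.)

|A +̂ A| = 18


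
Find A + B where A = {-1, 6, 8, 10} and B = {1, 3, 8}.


A + B = {a + b : a ∈ A, b ∈ B}.
Enumerate all |A|·|B| = 4·3 = 12 pairs (a, b) and collect distinct sums.
a = -1: -1+1=0, -1+3=2, -1+8=7
a = 6: 6+1=7, 6+3=9, 6+8=14
a = 8: 8+1=9, 8+3=11, 8+8=16
a = 10: 10+1=11, 10+3=13, 10+8=18
Collecting distinct sums: A + B = {0, 2, 7, 9, 11, 13, 14, 16, 18}
|A + B| = 9

A + B = {0, 2, 7, 9, 11, 13, 14, 16, 18}


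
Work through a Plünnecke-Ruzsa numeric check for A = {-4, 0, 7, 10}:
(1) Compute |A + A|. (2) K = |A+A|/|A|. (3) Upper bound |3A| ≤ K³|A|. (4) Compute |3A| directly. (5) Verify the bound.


|A| = 4.
Step 1: Compute A + A by enumerating all 16 pairs.
A + A = {-8, -4, 0, 3, 6, 7, 10, 14, 17, 20}, so |A + A| = 10.
Step 2: Doubling constant K = |A + A|/|A| = 10/4 = 10/4 ≈ 2.5000.
Step 3: Plünnecke-Ruzsa gives |3A| ≤ K³·|A| = (2.5000)³ · 4 ≈ 62.5000.
Step 4: Compute 3A = A + A + A directly by enumerating all triples (a,b,c) ∈ A³; |3A| = 19.
Step 5: Check 19 ≤ 62.5000? Yes ✓.

K = 10/4, Plünnecke-Ruzsa bound K³|A| ≈ 62.5000, |3A| = 19, inequality holds.


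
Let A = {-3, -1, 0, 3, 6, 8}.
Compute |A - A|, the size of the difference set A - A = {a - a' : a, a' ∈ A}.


A - A = {a - a' : a, a' ∈ A}; |A| = 6.
Bounds: 2|A|-1 ≤ |A - A| ≤ |A|² - |A| + 1, i.e. 11 ≤ |A - A| ≤ 31.
Note: 0 ∈ A - A always (from a - a). The set is symmetric: if d ∈ A - A then -d ∈ A - A.
Enumerate nonzero differences d = a - a' with a > a' (then include -d):
Positive differences: {1, 2, 3, 4, 5, 6, 7, 8, 9, 11}
Full difference set: {0} ∪ (positive diffs) ∪ (negative diffs).
|A - A| = 1 + 2·10 = 21 (matches direct enumeration: 21).

|A - A| = 21


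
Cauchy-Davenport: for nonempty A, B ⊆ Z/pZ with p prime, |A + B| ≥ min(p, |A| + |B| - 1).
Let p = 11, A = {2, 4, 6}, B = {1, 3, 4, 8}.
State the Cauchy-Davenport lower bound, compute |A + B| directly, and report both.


Cauchy-Davenport: |A + B| ≥ min(p, |A| + |B| - 1) for A, B nonempty in Z/pZ.
|A| = 3, |B| = 4, p = 11.
CD lower bound = min(11, 3 + 4 - 1) = min(11, 6) = 6.
Compute A + B mod 11 directly:
a = 2: 2+1=3, 2+3=5, 2+4=6, 2+8=10
a = 4: 4+1=5, 4+3=7, 4+4=8, 4+8=1
a = 6: 6+1=7, 6+3=9, 6+4=10, 6+8=3
A + B = {1, 3, 5, 6, 7, 8, 9, 10}, so |A + B| = 8.
Verify: 8 ≥ 6? Yes ✓.

CD lower bound = 6, actual |A + B| = 8.


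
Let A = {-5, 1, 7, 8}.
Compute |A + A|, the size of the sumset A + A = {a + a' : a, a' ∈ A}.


A + A = {a + a' : a, a' ∈ A}; |A| = 4.
General bounds: 2|A| - 1 ≤ |A + A| ≤ |A|(|A|+1)/2, i.e. 7 ≤ |A + A| ≤ 10.
Lower bound 2|A|-1 is attained iff A is an arithmetic progression.
Enumerate sums a + a' for a ≤ a' (symmetric, so this suffices):
a = -5: -5+-5=-10, -5+1=-4, -5+7=2, -5+8=3
a = 1: 1+1=2, 1+7=8, 1+8=9
a = 7: 7+7=14, 7+8=15
a = 8: 8+8=16
Distinct sums: {-10, -4, 2, 3, 8, 9, 14, 15, 16}
|A + A| = 9

|A + A| = 9


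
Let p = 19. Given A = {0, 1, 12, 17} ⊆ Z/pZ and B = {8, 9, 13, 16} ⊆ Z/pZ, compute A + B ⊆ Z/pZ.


Work in Z/19Z: reduce every sum a + b modulo 19.
Enumerate all 16 pairs:
a = 0: 0+8=8, 0+9=9, 0+13=13, 0+16=16
a = 1: 1+8=9, 1+9=10, 1+13=14, 1+16=17
a = 12: 12+8=1, 12+9=2, 12+13=6, 12+16=9
a = 17: 17+8=6, 17+9=7, 17+13=11, 17+16=14
Distinct residues collected: {1, 2, 6, 7, 8, 9, 10, 11, 13, 14, 16, 17}
|A + B| = 12 (out of 19 total residues).

A + B = {1, 2, 6, 7, 8, 9, 10, 11, 13, 14, 16, 17}


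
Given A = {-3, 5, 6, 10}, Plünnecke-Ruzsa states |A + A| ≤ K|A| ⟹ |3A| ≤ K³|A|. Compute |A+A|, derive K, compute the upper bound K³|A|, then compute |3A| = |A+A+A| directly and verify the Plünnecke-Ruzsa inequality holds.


|A| = 4.
Step 1: Compute A + A by enumerating all 16 pairs.
A + A = {-6, 2, 3, 7, 10, 11, 12, 15, 16, 20}, so |A + A| = 10.
Step 2: Doubling constant K = |A + A|/|A| = 10/4 = 10/4 ≈ 2.5000.
Step 3: Plünnecke-Ruzsa gives |3A| ≤ K³·|A| = (2.5000)³ · 4 ≈ 62.5000.
Step 4: Compute 3A = A + A + A directly by enumerating all triples (a,b,c) ∈ A³; |3A| = 19.
Step 5: Check 19 ≤ 62.5000? Yes ✓.

K = 10/4, Plünnecke-Ruzsa bound K³|A| ≈ 62.5000, |3A| = 19, inequality holds.


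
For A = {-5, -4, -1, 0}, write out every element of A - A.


A - A = {a - a' : a, a' ∈ A}.
Compute a - a' for each ordered pair (a, a'):
a = -5: -5--5=0, -5--4=-1, -5--1=-4, -5-0=-5
a = -4: -4--5=1, -4--4=0, -4--1=-3, -4-0=-4
a = -1: -1--5=4, -1--4=3, -1--1=0, -1-0=-1
a = 0: 0--5=5, 0--4=4, 0--1=1, 0-0=0
Collecting distinct values (and noting 0 appears from a-a):
A - A = {-5, -4, -3, -1, 0, 1, 3, 4, 5}
|A - A| = 9

A - A = {-5, -4, -3, -1, 0, 1, 3, 4, 5}


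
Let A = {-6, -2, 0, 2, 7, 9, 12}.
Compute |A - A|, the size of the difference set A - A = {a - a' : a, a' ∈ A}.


A - A = {a - a' : a, a' ∈ A}; |A| = 7.
Bounds: 2|A|-1 ≤ |A - A| ≤ |A|² - |A| + 1, i.e. 13 ≤ |A - A| ≤ 43.
Note: 0 ∈ A - A always (from a - a). The set is symmetric: if d ∈ A - A then -d ∈ A - A.
Enumerate nonzero differences d = a - a' with a > a' (then include -d):
Positive differences: {2, 3, 4, 5, 6, 7, 8, 9, 10, 11, 12, 13, 14, 15, 18}
Full difference set: {0} ∪ (positive diffs) ∪ (negative diffs).
|A - A| = 1 + 2·15 = 31 (matches direct enumeration: 31).

|A - A| = 31


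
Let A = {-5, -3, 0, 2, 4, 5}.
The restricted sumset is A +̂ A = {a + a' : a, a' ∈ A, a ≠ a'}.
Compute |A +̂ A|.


Restricted sumset: A +̂ A = {a + a' : a ∈ A, a' ∈ A, a ≠ a'}.
Equivalently, take A + A and drop any sum 2a that is achievable ONLY as a + a for a ∈ A (i.e. sums representable only with equal summands).
Enumerate pairs (a, a') with a < a' (symmetric, so each unordered pair gives one sum; this covers all a ≠ a'):
  -5 + -3 = -8
  -5 + 0 = -5
  -5 + 2 = -3
  -5 + 4 = -1
  -5 + 5 = 0
  -3 + 0 = -3
  -3 + 2 = -1
  -3 + 4 = 1
  -3 + 5 = 2
  0 + 2 = 2
  0 + 4 = 4
  0 + 5 = 5
  2 + 4 = 6
  2 + 5 = 7
  4 + 5 = 9
Collected distinct sums: {-8, -5, -3, -1, 0, 1, 2, 4, 5, 6, 7, 9}
|A +̂ A| = 12
(Reference bound: |A +̂ A| ≥ 2|A| - 3 for |A| ≥ 2, with |A| = 6 giving ≥ 9.)

|A +̂ A| = 12


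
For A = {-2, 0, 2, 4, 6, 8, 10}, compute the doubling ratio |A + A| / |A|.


|A| = 7.
Compute A + A by enumerating all 49 pairs.
A + A = {-4, -2, 0, 2, 4, 6, 8, 10, 12, 14, 16, 18, 20}, so |A + A| = 13.
K = |A + A| / |A| = 13/7 (already in lowest terms) ≈ 1.8571.
Reference: AP of size 7 gives K = 13/7 ≈ 1.8571; a fully generic set of size 7 gives K ≈ 4.0000.

|A| = 7, |A + A| = 13, K = 13/7.


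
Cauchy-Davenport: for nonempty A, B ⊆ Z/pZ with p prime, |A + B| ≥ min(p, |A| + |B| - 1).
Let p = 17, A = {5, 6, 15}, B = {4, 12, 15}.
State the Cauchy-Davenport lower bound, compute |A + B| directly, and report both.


Cauchy-Davenport: |A + B| ≥ min(p, |A| + |B| - 1) for A, B nonempty in Z/pZ.
|A| = 3, |B| = 3, p = 17.
CD lower bound = min(17, 3 + 3 - 1) = min(17, 5) = 5.
Compute A + B mod 17 directly:
a = 5: 5+4=9, 5+12=0, 5+15=3
a = 6: 6+4=10, 6+12=1, 6+15=4
a = 15: 15+4=2, 15+12=10, 15+15=13
A + B = {0, 1, 2, 3, 4, 9, 10, 13}, so |A + B| = 8.
Verify: 8 ≥ 5? Yes ✓.

CD lower bound = 5, actual |A + B| = 8.


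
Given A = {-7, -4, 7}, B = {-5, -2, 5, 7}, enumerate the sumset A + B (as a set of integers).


A + B = {a + b : a ∈ A, b ∈ B}.
Enumerate all |A|·|B| = 3·4 = 12 pairs (a, b) and collect distinct sums.
a = -7: -7+-5=-12, -7+-2=-9, -7+5=-2, -7+7=0
a = -4: -4+-5=-9, -4+-2=-6, -4+5=1, -4+7=3
a = 7: 7+-5=2, 7+-2=5, 7+5=12, 7+7=14
Collecting distinct sums: A + B = {-12, -9, -6, -2, 0, 1, 2, 3, 5, 12, 14}
|A + B| = 11

A + B = {-12, -9, -6, -2, 0, 1, 2, 3, 5, 12, 14}


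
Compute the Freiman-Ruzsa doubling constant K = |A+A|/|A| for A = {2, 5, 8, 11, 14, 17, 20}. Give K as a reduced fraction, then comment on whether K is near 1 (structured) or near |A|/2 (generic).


|A| = 7.
Compute A + A by enumerating all 49 pairs.
A + A = {4, 7, 10, 13, 16, 19, 22, 25, 28, 31, 34, 37, 40}, so |A + A| = 13.
K = |A + A| / |A| = 13/7 (already in lowest terms) ≈ 1.8571.
Reference: AP of size 7 gives K = 13/7 ≈ 1.8571; a fully generic set of size 7 gives K ≈ 4.0000.

|A| = 7, |A + A| = 13, K = 13/7.


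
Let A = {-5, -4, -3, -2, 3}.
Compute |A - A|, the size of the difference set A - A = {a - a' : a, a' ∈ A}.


A - A = {a - a' : a, a' ∈ A}; |A| = 5.
Bounds: 2|A|-1 ≤ |A - A| ≤ |A|² - |A| + 1, i.e. 9 ≤ |A - A| ≤ 21.
Note: 0 ∈ A - A always (from a - a). The set is symmetric: if d ∈ A - A then -d ∈ A - A.
Enumerate nonzero differences d = a - a' with a > a' (then include -d):
Positive differences: {1, 2, 3, 5, 6, 7, 8}
Full difference set: {0} ∪ (positive diffs) ∪ (negative diffs).
|A - A| = 1 + 2·7 = 15 (matches direct enumeration: 15).

|A - A| = 15


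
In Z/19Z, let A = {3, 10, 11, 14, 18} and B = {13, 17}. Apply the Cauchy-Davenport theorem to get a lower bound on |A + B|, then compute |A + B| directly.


Cauchy-Davenport: |A + B| ≥ min(p, |A| + |B| - 1) for A, B nonempty in Z/pZ.
|A| = 5, |B| = 2, p = 19.
CD lower bound = min(19, 5 + 2 - 1) = min(19, 6) = 6.
Compute A + B mod 19 directly:
a = 3: 3+13=16, 3+17=1
a = 10: 10+13=4, 10+17=8
a = 11: 11+13=5, 11+17=9
a = 14: 14+13=8, 14+17=12
a = 18: 18+13=12, 18+17=16
A + B = {1, 4, 5, 8, 9, 12, 16}, so |A + B| = 7.
Verify: 7 ≥ 6? Yes ✓.

CD lower bound = 6, actual |A + B| = 7.


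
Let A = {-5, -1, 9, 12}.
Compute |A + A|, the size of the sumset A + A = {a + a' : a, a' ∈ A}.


A + A = {a + a' : a, a' ∈ A}; |A| = 4.
General bounds: 2|A| - 1 ≤ |A + A| ≤ |A|(|A|+1)/2, i.e. 7 ≤ |A + A| ≤ 10.
Lower bound 2|A|-1 is attained iff A is an arithmetic progression.
Enumerate sums a + a' for a ≤ a' (symmetric, so this suffices):
a = -5: -5+-5=-10, -5+-1=-6, -5+9=4, -5+12=7
a = -1: -1+-1=-2, -1+9=8, -1+12=11
a = 9: 9+9=18, 9+12=21
a = 12: 12+12=24
Distinct sums: {-10, -6, -2, 4, 7, 8, 11, 18, 21, 24}
|A + A| = 10

|A + A| = 10


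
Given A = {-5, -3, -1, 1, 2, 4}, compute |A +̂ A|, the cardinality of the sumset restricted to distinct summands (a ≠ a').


Restricted sumset: A +̂ A = {a + a' : a ∈ A, a' ∈ A, a ≠ a'}.
Equivalently, take A + A and drop any sum 2a that is achievable ONLY as a + a for a ∈ A (i.e. sums representable only with equal summands).
Enumerate pairs (a, a') with a < a' (symmetric, so each unordered pair gives one sum; this covers all a ≠ a'):
  -5 + -3 = -8
  -5 + -1 = -6
  -5 + 1 = -4
  -5 + 2 = -3
  -5 + 4 = -1
  -3 + -1 = -4
  -3 + 1 = -2
  -3 + 2 = -1
  -3 + 4 = 1
  -1 + 1 = 0
  -1 + 2 = 1
  -1 + 4 = 3
  1 + 2 = 3
  1 + 4 = 5
  2 + 4 = 6
Collected distinct sums: {-8, -6, -4, -3, -2, -1, 0, 1, 3, 5, 6}
|A +̂ A| = 11
(Reference bound: |A +̂ A| ≥ 2|A| - 3 for |A| ≥ 2, with |A| = 6 giving ≥ 9.)

|A +̂ A| = 11


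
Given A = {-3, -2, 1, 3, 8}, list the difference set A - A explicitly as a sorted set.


A - A = {a - a' : a, a' ∈ A}.
Compute a - a' for each ordered pair (a, a'):
a = -3: -3--3=0, -3--2=-1, -3-1=-4, -3-3=-6, -3-8=-11
a = -2: -2--3=1, -2--2=0, -2-1=-3, -2-3=-5, -2-8=-10
a = 1: 1--3=4, 1--2=3, 1-1=0, 1-3=-2, 1-8=-7
a = 3: 3--3=6, 3--2=5, 3-1=2, 3-3=0, 3-8=-5
a = 8: 8--3=11, 8--2=10, 8-1=7, 8-3=5, 8-8=0
Collecting distinct values (and noting 0 appears from a-a):
A - A = {-11, -10, -7, -6, -5, -4, -3, -2, -1, 0, 1, 2, 3, 4, 5, 6, 7, 10, 11}
|A - A| = 19

A - A = {-11, -10, -7, -6, -5, -4, -3, -2, -1, 0, 1, 2, 3, 4, 5, 6, 7, 10, 11}


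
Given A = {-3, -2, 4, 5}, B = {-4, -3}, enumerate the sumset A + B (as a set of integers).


A + B = {a + b : a ∈ A, b ∈ B}.
Enumerate all |A|·|B| = 4·2 = 8 pairs (a, b) and collect distinct sums.
a = -3: -3+-4=-7, -3+-3=-6
a = -2: -2+-4=-6, -2+-3=-5
a = 4: 4+-4=0, 4+-3=1
a = 5: 5+-4=1, 5+-3=2
Collecting distinct sums: A + B = {-7, -6, -5, 0, 1, 2}
|A + B| = 6

A + B = {-7, -6, -5, 0, 1, 2}


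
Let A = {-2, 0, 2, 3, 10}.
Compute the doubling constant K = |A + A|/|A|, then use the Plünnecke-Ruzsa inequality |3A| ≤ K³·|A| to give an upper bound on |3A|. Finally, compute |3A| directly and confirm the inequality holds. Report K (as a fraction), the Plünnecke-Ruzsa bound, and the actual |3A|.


|A| = 5.
Step 1: Compute A + A by enumerating all 25 pairs.
A + A = {-4, -2, 0, 1, 2, 3, 4, 5, 6, 8, 10, 12, 13, 20}, so |A + A| = 14.
Step 2: Doubling constant K = |A + A|/|A| = 14/5 = 14/5 ≈ 2.8000.
Step 3: Plünnecke-Ruzsa gives |3A| ≤ K³·|A| = (2.8000)³ · 5 ≈ 109.7600.
Step 4: Compute 3A = A + A + A directly by enumerating all triples (a,b,c) ∈ A³; |3A| = 26.
Step 5: Check 26 ≤ 109.7600? Yes ✓.

K = 14/5, Plünnecke-Ruzsa bound K³|A| ≈ 109.7600, |3A| = 26, inequality holds.


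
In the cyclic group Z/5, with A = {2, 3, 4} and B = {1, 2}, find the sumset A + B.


Work in Z/5Z: reduce every sum a + b modulo 5.
Enumerate all 6 pairs:
a = 2: 2+1=3, 2+2=4
a = 3: 3+1=4, 3+2=0
a = 4: 4+1=0, 4+2=1
Distinct residues collected: {0, 1, 3, 4}
|A + B| = 4 (out of 5 total residues).

A + B = {0, 1, 3, 4}


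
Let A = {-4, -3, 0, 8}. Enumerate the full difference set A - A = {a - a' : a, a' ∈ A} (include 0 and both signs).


A - A = {a - a' : a, a' ∈ A}.
Compute a - a' for each ordered pair (a, a'):
a = -4: -4--4=0, -4--3=-1, -4-0=-4, -4-8=-12
a = -3: -3--4=1, -3--3=0, -3-0=-3, -3-8=-11
a = 0: 0--4=4, 0--3=3, 0-0=0, 0-8=-8
a = 8: 8--4=12, 8--3=11, 8-0=8, 8-8=0
Collecting distinct values (and noting 0 appears from a-a):
A - A = {-12, -11, -8, -4, -3, -1, 0, 1, 3, 4, 8, 11, 12}
|A - A| = 13

A - A = {-12, -11, -8, -4, -3, -1, 0, 1, 3, 4, 8, 11, 12}


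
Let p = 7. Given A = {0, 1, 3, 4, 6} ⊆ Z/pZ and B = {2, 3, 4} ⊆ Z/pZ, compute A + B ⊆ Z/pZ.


Work in Z/7Z: reduce every sum a + b modulo 7.
Enumerate all 15 pairs:
a = 0: 0+2=2, 0+3=3, 0+4=4
a = 1: 1+2=3, 1+3=4, 1+4=5
a = 3: 3+2=5, 3+3=6, 3+4=0
a = 4: 4+2=6, 4+3=0, 4+4=1
a = 6: 6+2=1, 6+3=2, 6+4=3
Distinct residues collected: {0, 1, 2, 3, 4, 5, 6}
|A + B| = 7 (out of 7 total residues).

A + B = {0, 1, 2, 3, 4, 5, 6}


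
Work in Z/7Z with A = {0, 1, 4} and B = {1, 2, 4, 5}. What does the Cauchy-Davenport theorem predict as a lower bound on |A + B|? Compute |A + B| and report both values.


Cauchy-Davenport: |A + B| ≥ min(p, |A| + |B| - 1) for A, B nonempty in Z/pZ.
|A| = 3, |B| = 4, p = 7.
CD lower bound = min(7, 3 + 4 - 1) = min(7, 6) = 6.
Compute A + B mod 7 directly:
a = 0: 0+1=1, 0+2=2, 0+4=4, 0+5=5
a = 1: 1+1=2, 1+2=3, 1+4=5, 1+5=6
a = 4: 4+1=5, 4+2=6, 4+4=1, 4+5=2
A + B = {1, 2, 3, 4, 5, 6}, so |A + B| = 6.
Verify: 6 ≥ 6? Yes ✓.

CD lower bound = 6, actual |A + B| = 6.


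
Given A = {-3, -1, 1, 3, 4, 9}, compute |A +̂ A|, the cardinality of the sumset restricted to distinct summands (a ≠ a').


Restricted sumset: A +̂ A = {a + a' : a ∈ A, a' ∈ A, a ≠ a'}.
Equivalently, take A + A and drop any sum 2a that is achievable ONLY as a + a for a ∈ A (i.e. sums representable only with equal summands).
Enumerate pairs (a, a') with a < a' (symmetric, so each unordered pair gives one sum; this covers all a ≠ a'):
  -3 + -1 = -4
  -3 + 1 = -2
  -3 + 3 = 0
  -3 + 4 = 1
  -3 + 9 = 6
  -1 + 1 = 0
  -1 + 3 = 2
  -1 + 4 = 3
  -1 + 9 = 8
  1 + 3 = 4
  1 + 4 = 5
  1 + 9 = 10
  3 + 4 = 7
  3 + 9 = 12
  4 + 9 = 13
Collected distinct sums: {-4, -2, 0, 1, 2, 3, 4, 5, 6, 7, 8, 10, 12, 13}
|A +̂ A| = 14
(Reference bound: |A +̂ A| ≥ 2|A| - 3 for |A| ≥ 2, with |A| = 6 giving ≥ 9.)

|A +̂ A| = 14


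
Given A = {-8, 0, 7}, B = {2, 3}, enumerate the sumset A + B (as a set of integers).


A + B = {a + b : a ∈ A, b ∈ B}.
Enumerate all |A|·|B| = 3·2 = 6 pairs (a, b) and collect distinct sums.
a = -8: -8+2=-6, -8+3=-5
a = 0: 0+2=2, 0+3=3
a = 7: 7+2=9, 7+3=10
Collecting distinct sums: A + B = {-6, -5, 2, 3, 9, 10}
|A + B| = 6

A + B = {-6, -5, 2, 3, 9, 10}


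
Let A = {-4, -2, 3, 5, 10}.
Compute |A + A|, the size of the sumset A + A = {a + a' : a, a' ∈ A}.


A + A = {a + a' : a, a' ∈ A}; |A| = 5.
General bounds: 2|A| - 1 ≤ |A + A| ≤ |A|(|A|+1)/2, i.e. 9 ≤ |A + A| ≤ 15.
Lower bound 2|A|-1 is attained iff A is an arithmetic progression.
Enumerate sums a + a' for a ≤ a' (symmetric, so this suffices):
a = -4: -4+-4=-8, -4+-2=-6, -4+3=-1, -4+5=1, -4+10=6
a = -2: -2+-2=-4, -2+3=1, -2+5=3, -2+10=8
a = 3: 3+3=6, 3+5=8, 3+10=13
a = 5: 5+5=10, 5+10=15
a = 10: 10+10=20
Distinct sums: {-8, -6, -4, -1, 1, 3, 6, 8, 10, 13, 15, 20}
|A + A| = 12

|A + A| = 12


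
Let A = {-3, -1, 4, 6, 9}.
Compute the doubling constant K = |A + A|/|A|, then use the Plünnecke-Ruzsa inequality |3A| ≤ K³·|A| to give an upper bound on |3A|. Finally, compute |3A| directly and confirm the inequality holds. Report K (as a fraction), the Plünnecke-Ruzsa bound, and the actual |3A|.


|A| = 5.
Step 1: Compute A + A by enumerating all 25 pairs.
A + A = {-6, -4, -2, 1, 3, 5, 6, 8, 10, 12, 13, 15, 18}, so |A + A| = 13.
Step 2: Doubling constant K = |A + A|/|A| = 13/5 = 13/5 ≈ 2.6000.
Step 3: Plünnecke-Ruzsa gives |3A| ≤ K³·|A| = (2.6000)³ · 5 ≈ 87.8800.
Step 4: Compute 3A = A + A + A directly by enumerating all triples (a,b,c) ∈ A³; |3A| = 25.
Step 5: Check 25 ≤ 87.8800? Yes ✓.

K = 13/5, Plünnecke-Ruzsa bound K³|A| ≈ 87.8800, |3A| = 25, inequality holds.
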